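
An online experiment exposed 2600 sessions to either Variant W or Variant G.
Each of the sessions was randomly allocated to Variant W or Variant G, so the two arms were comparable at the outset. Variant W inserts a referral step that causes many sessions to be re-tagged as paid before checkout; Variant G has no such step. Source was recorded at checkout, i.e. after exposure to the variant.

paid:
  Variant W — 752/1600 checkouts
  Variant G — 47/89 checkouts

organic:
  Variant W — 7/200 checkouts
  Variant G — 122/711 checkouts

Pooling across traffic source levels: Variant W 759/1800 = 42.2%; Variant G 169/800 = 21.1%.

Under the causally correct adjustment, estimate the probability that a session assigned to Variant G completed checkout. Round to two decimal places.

Traffic source lies on the pathway variant → traffic source → outcome, so adjusting for it blocks the indirect effect. For the total causal effect of variant, use the unadjusted pooled rates.
So P(outcome | do(Variant G)) is just the pooled rate for Variant G: 169/800 = 0.211.

0.21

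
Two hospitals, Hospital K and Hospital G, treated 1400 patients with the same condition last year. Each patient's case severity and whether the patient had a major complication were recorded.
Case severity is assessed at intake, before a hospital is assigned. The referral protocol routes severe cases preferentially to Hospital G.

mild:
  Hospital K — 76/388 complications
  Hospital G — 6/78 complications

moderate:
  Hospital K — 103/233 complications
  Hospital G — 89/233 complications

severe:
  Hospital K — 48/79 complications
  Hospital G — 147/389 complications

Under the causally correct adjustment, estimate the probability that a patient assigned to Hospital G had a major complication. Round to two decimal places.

0.28

Here case severity is a common cause — it drives both which hospital a case falls under and the outcome. The crude comparison mixes populations; the stratum-specific rates are the causally relevant ones.
Standardising Hospital G to the population case severity mix: 0.333·6/78 + 0.333·89/233 + 0.334·147/389 = 0.279.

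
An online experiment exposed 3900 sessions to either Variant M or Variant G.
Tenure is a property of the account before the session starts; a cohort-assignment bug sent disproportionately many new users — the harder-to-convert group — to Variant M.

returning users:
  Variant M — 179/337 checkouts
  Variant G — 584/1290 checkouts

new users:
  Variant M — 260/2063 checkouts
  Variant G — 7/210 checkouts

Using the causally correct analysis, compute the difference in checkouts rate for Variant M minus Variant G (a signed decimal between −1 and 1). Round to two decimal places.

+0.09

Within every user tenure level Variant M has the higher rate, yet pooled Variant G does — Simpson's reversal.
User tenure differs across variants for reasons unrelated to any effect of the variant itself, and it separately predicts the outcome — a classic confounder. We must compare within user tenure levels.
Adjusting over the population distribution of user tenure: 0.417·(0.531−0.453) + 0.583·(0.126−0.033) = +0.087.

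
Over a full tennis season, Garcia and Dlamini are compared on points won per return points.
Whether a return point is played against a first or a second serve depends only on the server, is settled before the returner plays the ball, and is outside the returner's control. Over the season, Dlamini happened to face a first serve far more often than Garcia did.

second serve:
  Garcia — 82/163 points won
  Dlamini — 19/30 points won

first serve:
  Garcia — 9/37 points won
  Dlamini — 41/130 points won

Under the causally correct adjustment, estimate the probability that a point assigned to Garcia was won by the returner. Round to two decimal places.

0.38

The serve type-specific comparison favours Dlamini throughout, but the pooled figures favour Garcia. The question is whether to condition on serve type.
Serve type satisfies the back-door criterion: it is not a descendant of the player, and it blocks the spurious path from player to outcome. Adjusting for it (i.e., using the within-serve type rates) gives the causal effect.
Standardising Garcia to the population serve type mix: 0.536·82/163 + 0.464·9/37 = 0.383.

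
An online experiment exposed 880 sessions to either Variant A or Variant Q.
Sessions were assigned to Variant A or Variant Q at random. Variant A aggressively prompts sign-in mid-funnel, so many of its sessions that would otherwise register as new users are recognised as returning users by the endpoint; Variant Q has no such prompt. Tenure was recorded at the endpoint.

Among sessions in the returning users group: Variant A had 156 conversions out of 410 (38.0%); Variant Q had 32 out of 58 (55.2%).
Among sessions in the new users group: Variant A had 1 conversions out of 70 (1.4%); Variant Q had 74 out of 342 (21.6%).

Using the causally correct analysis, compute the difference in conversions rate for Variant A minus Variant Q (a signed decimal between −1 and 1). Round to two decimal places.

Within every user tenure level Variant Q has the higher rate, yet pooled Variant A does — Simpson's reversal.
Because the variant influences user tenure, user tenure is a post-treatment mediator, not a confounder. Stratifying on it would bias the estimate; the causal effect is the crude pooled difference.
The causal difference is the pooled difference: 0.327 − 0.265 = +0.062.

+0.06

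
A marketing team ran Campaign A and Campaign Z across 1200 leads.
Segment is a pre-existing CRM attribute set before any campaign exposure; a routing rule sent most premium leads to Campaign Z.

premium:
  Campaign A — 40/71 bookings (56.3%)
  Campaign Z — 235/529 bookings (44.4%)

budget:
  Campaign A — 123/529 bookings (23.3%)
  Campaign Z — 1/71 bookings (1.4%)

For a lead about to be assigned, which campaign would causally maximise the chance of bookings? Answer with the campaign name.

Campaign A

The stratified and pooled comparisons disagree (Campaign A wins within each customer segment; Campaign Z wins overall), so the answer turns on the causal role of customer segment.
Customer segment differs across campaigns for reasons unrelated to any effect of the campaign itself, and it separately predicts the outcome — a classic confounder. We must compare within customer segment levels.
Within each level — premium: 56.3% vs 44.4%; budget: 23.3% vs 1.4% — Campaign A is higher every time.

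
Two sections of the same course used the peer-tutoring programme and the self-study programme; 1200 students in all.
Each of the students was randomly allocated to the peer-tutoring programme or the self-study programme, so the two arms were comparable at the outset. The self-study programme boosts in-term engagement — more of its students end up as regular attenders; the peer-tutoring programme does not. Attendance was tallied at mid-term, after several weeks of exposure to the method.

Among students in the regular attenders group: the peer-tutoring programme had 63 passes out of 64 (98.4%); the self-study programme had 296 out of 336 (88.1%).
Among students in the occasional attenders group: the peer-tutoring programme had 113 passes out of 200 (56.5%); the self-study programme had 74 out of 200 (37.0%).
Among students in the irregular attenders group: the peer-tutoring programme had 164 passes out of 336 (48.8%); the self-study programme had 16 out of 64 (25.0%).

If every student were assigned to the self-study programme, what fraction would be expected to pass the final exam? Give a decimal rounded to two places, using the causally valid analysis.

Mid-term attendance here is a post-treatment variable shaped by the teaching method; conditioning on it would introduce bias rather than remove it. The overall comparison is the causal one.
So P(outcome | do(the self-study programme)) is just the pooled rate for the self-study programme: 386/600 = 0.643.

0.64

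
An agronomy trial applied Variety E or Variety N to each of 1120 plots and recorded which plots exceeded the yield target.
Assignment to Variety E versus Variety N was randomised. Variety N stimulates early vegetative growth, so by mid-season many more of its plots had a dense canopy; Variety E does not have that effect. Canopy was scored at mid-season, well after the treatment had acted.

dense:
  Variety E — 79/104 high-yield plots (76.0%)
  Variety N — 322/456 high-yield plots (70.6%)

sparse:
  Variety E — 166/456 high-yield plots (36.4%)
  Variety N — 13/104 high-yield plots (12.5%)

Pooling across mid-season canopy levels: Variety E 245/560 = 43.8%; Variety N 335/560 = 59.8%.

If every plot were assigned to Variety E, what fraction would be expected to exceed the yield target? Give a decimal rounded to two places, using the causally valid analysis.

0.44

Because the variety influences mid-season canopy, mid-season canopy is a post-treatment mediator, not a confounder. Stratifying on it would bias the estimate; the causal effect is the crude pooled difference.
So P(outcome | do(Variety E)) is just the pooled rate for Variety E: 245/560 = 0.438.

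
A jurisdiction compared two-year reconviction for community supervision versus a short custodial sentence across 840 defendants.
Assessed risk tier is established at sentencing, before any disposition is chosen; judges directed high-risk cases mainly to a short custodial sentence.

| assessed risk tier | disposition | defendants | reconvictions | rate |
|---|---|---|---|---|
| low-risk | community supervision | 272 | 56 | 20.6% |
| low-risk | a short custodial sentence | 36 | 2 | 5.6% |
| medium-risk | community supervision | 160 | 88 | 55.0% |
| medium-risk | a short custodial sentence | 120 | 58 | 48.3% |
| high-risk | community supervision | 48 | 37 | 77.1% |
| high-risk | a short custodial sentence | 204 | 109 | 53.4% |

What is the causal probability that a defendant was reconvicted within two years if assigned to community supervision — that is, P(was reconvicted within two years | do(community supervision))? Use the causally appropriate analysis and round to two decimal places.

a short custodial sentence is lower inside every assessed risk tier stratum but community supervision is lower in aggregate. Whether to stratify depends on how assessed risk tier relates to the disposition.
Assessed risk tier is set before the disposition has any effect — it is not caused by the disposition — and it independently drives the outcome. That makes it a confounder, so the causal comparison is within assessed risk tier levels.
Standardising community supervision to the population assessed risk tier mix: 0.367·56/272 + 0.333·88/160 + 0.300·37/48 = 0.490.

0.49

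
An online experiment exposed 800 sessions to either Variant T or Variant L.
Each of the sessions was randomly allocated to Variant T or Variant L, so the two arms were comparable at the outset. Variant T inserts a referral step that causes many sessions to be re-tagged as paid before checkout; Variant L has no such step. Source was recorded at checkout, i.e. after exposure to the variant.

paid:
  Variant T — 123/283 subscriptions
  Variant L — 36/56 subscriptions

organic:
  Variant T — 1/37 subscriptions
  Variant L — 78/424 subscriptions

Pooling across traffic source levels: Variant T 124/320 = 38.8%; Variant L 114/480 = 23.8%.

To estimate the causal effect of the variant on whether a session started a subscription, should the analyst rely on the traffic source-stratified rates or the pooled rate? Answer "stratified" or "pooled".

pooled

Because the variant influences traffic source, traffic source is a post-treatment mediator, not a confounder. Stratifying on it would bias the estimate; the causal effect is the crude pooled difference.
Pooled: Variant T 38.8% vs Variant L 23.8%; Variant T is higher overall.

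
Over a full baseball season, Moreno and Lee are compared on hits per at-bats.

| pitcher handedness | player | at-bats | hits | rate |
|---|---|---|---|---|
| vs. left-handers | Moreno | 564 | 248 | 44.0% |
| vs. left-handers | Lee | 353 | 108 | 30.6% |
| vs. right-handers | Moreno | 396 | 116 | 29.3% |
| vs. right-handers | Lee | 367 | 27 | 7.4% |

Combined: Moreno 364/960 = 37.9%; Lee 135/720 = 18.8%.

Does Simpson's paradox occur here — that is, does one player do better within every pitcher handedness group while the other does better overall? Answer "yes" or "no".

Within each pitcher handedness level (vs. left-handers 44.0% vs 30.6%; vs. right-handers 29.3% vs 7.4%), Moreno has the higher rate every time. Pooled: 37.9% vs 18.8% — Moreno has the higher rate overall. They agree.

no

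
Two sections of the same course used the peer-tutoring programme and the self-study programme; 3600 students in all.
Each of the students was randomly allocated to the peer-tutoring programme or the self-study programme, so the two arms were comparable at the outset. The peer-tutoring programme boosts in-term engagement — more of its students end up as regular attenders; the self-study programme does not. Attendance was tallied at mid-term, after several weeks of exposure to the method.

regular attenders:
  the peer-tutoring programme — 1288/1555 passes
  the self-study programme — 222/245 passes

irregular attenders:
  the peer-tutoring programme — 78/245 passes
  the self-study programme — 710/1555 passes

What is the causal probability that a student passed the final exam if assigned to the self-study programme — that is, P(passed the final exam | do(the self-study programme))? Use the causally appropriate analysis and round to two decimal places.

0.52

Mid-term attendance is downstream of the teaching method. One should not condition on a consequence of treatment, so the overall rates are the right comparison.
So P(outcome | do(the self-study programme)) is just the pooled rate for the self-study programme: 932/1800 = 0.518.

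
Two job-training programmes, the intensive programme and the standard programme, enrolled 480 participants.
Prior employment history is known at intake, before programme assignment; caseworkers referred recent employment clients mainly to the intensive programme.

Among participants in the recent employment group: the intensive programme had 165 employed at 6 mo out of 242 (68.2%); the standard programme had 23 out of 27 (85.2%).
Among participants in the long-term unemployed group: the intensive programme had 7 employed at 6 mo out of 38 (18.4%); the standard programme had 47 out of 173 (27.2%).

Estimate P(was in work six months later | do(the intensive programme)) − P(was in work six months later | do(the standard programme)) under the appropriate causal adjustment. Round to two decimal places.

-0.13

The imbalance in prior employment history arose from how participants were allocated, not from anything the programme did; and prior employment history independently affects the outcome. The pooled gap is confounded — condition on prior employment history.
Adjusting over the population distribution of prior employment history: 0.560·(0.682−0.852) + 0.440·(0.184−0.272) = -0.134.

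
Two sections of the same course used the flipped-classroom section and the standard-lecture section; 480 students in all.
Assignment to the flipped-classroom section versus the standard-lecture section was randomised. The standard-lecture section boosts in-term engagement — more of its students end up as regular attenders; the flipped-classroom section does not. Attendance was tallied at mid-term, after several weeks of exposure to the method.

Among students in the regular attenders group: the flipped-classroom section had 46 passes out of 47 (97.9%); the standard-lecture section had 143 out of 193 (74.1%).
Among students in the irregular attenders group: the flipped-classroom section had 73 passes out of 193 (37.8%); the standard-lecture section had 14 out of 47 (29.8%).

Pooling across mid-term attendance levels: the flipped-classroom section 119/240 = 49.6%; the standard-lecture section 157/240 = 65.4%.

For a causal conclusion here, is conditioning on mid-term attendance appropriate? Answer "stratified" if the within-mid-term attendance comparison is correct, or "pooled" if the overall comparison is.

pooled

Mid-term attendance is downstream of the teaching method. One should not condition on a consequence of treatment, so the overall rates are the right comparison.
Pooled: the flipped-classroom section 49.6% vs the standard-lecture section 65.4%; the standard-lecture section is higher overall.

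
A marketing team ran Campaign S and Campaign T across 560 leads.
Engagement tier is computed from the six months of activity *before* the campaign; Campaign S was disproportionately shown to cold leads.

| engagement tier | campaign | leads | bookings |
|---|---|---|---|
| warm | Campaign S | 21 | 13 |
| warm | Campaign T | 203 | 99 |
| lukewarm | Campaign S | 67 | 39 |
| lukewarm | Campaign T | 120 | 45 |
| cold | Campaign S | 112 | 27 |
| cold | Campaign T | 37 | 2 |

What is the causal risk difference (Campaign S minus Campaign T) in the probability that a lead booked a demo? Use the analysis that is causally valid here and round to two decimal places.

+0.17

Here engagement tier is a common cause — it drives both which campaign a case falls under and the outcome. The crude comparison mixes populations; the stratum-specific rates are the causally relevant ones.
Adjusting over the population distribution of engagement tier: 0.400·(0.619−0.488) + 0.334·(0.582−0.375) + 0.266·(0.241−0.054) = +0.171.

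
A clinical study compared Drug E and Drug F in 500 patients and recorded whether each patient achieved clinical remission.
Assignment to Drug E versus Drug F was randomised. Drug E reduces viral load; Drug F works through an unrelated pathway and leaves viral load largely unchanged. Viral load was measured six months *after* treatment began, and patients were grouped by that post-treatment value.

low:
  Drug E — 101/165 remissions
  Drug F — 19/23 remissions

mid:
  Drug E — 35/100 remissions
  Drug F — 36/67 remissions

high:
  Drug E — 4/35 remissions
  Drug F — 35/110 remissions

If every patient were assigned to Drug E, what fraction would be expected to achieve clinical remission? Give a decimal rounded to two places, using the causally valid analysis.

The viral load-specific comparison favours Drug F throughout, but the pooled figures favour Drug E. The question is whether to condition on viral load.
Because the drug influences viral load, viral load is a post-treatment mediator, not a confounder. Stratifying on it would bias the estimate; the causal effect is the crude pooled difference.
So P(outcome | do(Drug E)) is just the pooled rate for Drug E: 140/300 = 0.467.

0.47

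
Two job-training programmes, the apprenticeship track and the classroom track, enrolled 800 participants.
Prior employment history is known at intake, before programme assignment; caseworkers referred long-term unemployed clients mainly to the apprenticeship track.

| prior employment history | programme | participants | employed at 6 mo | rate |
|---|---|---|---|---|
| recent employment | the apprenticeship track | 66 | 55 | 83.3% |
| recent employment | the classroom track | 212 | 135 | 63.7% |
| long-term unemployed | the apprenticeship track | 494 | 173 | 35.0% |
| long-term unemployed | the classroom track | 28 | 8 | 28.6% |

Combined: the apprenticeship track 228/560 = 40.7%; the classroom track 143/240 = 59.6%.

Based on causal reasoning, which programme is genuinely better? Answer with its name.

the apprenticeship track

the apprenticeship track is higher inside every prior employment history stratum but the classroom track is higher in aggregate. Whether to stratify depends on how prior employment history relates to the programme.
Prior employment history satisfies the back-door criterion: it is not a descendant of the programme, and it blocks the spurious path from programme to outcome. Adjusting for it (i.e., using the within-prior employment history rates) gives the causal effect.
Within each level — recent employment: 83.3% vs 63.7%; long-term unemployed: 35.0% vs 28.6% — the apprenticeship track is higher every time.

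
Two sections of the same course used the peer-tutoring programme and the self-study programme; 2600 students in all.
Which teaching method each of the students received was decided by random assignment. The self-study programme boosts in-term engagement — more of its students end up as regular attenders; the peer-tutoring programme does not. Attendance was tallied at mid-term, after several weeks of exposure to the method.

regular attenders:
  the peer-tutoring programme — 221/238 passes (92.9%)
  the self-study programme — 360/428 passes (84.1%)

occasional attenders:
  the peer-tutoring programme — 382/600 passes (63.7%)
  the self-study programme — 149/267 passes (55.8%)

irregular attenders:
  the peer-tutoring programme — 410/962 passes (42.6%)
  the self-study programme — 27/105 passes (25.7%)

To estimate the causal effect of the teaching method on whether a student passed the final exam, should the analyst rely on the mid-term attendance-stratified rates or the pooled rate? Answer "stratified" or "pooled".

pooled

Within every mid-term attendance level the peer-tutoring programme has the higher rate, yet pooled the self-study programme does — Simpson's reversal.
Because the teaching method influences mid-term attendance, mid-term attendance is a post-treatment mediator, not a confounder. Stratifying on it would bias the estimate; the causal effect is the crude pooled difference.
Pooled: the peer-tutoring programme 56.3% vs the self-study programme 67.0%; the self-study programme is higher overall.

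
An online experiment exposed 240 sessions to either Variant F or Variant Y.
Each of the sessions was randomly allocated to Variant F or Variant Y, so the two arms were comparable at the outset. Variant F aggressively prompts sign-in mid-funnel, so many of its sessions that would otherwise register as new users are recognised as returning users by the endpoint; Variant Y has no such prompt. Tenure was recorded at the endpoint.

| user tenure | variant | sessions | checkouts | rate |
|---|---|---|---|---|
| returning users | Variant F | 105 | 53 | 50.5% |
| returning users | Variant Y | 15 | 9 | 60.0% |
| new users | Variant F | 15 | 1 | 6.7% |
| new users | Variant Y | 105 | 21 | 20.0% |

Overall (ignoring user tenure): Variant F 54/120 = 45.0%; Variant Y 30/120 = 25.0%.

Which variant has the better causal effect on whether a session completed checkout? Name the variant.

Because the variant influences user tenure, user tenure is a post-treatment mediator, not a confounder. Stratifying on it would bias the estimate; the causal effect is the crude pooled difference.
Pooled: Variant F 45.0% vs Variant Y 25.0%; Variant F is higher overall.

Variant F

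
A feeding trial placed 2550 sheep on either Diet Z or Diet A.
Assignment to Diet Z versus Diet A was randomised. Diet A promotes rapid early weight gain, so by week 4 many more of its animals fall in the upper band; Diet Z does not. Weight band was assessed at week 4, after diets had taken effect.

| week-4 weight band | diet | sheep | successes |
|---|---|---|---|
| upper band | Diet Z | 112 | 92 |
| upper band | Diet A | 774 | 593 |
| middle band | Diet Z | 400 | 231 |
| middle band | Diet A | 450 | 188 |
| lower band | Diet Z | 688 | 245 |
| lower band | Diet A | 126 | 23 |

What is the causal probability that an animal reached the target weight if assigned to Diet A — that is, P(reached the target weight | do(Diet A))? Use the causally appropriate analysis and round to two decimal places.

Diet Z is higher inside every week-4 weight band stratum but Diet A is higher in aggregate. Whether to stratify depends on how week-4 weight band relates to the diet.
Week-4 weight band lies on the pathway diet → week-4 weight band → outcome, so adjusting for it blocks the indirect effect. For the total causal effect of diet, use the unadjusted pooled rates.
So P(outcome | do(Diet A)) is just the pooled rate for Diet A: 804/1350 = 0.596.

0.60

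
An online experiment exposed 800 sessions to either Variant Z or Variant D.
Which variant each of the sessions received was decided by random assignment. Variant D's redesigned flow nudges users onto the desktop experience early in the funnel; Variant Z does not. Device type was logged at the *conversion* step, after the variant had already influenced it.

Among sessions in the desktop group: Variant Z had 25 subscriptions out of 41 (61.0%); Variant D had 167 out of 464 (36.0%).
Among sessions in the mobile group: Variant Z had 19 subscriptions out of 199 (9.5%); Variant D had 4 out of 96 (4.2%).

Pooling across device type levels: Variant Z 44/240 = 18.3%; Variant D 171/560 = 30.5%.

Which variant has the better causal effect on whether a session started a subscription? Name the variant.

Stratifying would compare variants among sessions the variants themselves sorted into device type groups — a form of selection on an intermediate. The unconditioned pooled rates give the total causal effect.
Pooled: Variant Z 18.3% vs Variant D 30.5%; Variant D is higher overall.

Variant D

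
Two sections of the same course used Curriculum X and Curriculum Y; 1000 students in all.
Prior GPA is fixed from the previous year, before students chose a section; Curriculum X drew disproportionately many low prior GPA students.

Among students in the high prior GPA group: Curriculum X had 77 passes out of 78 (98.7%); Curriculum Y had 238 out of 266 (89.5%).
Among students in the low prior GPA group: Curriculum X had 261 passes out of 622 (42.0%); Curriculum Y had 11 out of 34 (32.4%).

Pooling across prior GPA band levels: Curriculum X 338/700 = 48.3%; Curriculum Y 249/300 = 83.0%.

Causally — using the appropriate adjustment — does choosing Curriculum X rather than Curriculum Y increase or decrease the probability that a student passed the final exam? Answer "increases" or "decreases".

Curriculum X is higher inside every prior GPA band stratum but Curriculum Y is higher in aggregate. Whether to stratify depends on how prior GPA band relates to the teaching method.
Here prior GPA band is a common cause — it drives both which teaching method a case falls under and the outcome. The crude comparison mixes populations; the stratum-specific rates are the causally relevant ones.
Within each level — high prior GPA: 98.7% vs 89.5%; low prior GPA: 42.0% vs 32.4% — Curriculum X is higher every time.

increases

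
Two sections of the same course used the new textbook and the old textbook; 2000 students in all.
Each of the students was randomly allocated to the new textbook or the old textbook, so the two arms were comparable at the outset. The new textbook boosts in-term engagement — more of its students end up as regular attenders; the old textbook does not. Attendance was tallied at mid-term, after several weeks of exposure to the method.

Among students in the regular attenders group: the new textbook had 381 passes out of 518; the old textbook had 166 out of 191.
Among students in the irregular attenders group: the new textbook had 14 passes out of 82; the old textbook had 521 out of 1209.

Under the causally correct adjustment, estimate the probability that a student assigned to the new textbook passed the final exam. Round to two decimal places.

the old textbook is higher inside every mid-term attendance stratum but the new textbook is higher in aggregate. Whether to stratify depends on how mid-term attendance relates to the teaching method.
Mid-term attendance here is a post-treatment variable shaped by the teaching method; conditioning on it would introduce bias rather than remove it. The overall comparison is the causal one.
So P(outcome | do(the new textbook)) is just the pooled rate for the new textbook: 395/600 = 0.658.

0.66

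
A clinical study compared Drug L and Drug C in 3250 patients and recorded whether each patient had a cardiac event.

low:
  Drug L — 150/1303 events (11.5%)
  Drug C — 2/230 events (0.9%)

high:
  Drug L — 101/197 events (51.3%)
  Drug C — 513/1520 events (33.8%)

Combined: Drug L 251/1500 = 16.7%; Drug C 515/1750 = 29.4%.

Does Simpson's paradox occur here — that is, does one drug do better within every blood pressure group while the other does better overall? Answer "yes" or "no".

Within each blood pressure level (low 11.5% vs 0.9%; high 51.3% vs 33.8%), Drug C has the lower rate every time. Pooled: 16.7% vs 29.4% — Drug L has the lower rate overall. The two comparisons disagree.

yes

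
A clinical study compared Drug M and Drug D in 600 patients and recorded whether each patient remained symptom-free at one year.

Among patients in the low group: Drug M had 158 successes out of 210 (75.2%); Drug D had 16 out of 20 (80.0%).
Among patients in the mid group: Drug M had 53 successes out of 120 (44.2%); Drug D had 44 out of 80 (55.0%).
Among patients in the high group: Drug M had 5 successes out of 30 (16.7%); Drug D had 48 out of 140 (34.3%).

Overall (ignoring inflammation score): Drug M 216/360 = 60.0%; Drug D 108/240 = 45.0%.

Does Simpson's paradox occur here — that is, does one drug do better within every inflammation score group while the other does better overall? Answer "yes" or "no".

Within each inflammation score level (low 75.2% vs 80.0%; mid 44.2% vs 55.0%; high 16.7% vs 34.3%), Drug D has the higher rate every time. Pooled: 60.0% vs 45.0% — Drug M has the higher rate overall. The two comparisons disagree.

yes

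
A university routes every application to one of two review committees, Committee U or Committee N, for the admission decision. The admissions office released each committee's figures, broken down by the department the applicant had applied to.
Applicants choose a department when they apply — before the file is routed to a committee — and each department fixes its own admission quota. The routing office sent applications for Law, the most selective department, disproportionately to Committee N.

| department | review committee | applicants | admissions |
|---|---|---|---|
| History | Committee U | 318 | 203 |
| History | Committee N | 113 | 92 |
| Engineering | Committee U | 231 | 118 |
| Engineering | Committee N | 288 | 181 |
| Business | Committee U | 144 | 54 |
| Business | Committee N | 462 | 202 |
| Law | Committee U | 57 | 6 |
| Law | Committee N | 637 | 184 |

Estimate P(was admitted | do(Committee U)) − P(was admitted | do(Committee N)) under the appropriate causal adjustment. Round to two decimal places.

The stratified and pooled comparisons disagree (Committee N wins within each department; Committee U wins overall), so the answer turns on the causal role of department.
Department differs across review committees for reasons unrelated to any effect of the review committee itself, and it separately predicts the outcome — a classic confounder. We must compare within department levels.
Adjusting over the population distribution of department: 0.192·(0.638−0.814) + 0.231·(0.511−0.628) + 0.269·(0.375−0.437) + 0.308·(0.105−0.289) = -0.134.

-0.13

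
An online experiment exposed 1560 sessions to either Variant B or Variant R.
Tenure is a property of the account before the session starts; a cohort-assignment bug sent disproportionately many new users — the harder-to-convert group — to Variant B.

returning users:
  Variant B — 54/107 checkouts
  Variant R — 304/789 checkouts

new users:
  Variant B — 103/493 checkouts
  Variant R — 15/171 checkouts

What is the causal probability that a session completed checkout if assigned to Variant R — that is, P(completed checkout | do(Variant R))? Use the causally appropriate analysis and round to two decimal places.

0.26

Within every user tenure level Variant B has the higher rate, yet pooled Variant R does — Simpson's reversal.
Since user tenure is a pre-existing factor (not a product of the variant) and it affects the outcome on its own, it is a confounder. The stratified rates, not the pooled rate, identify the causal effect.
Standardising Variant R to the population user tenure mix: 0.574·304/789 + 0.426·15/171 = 0.259.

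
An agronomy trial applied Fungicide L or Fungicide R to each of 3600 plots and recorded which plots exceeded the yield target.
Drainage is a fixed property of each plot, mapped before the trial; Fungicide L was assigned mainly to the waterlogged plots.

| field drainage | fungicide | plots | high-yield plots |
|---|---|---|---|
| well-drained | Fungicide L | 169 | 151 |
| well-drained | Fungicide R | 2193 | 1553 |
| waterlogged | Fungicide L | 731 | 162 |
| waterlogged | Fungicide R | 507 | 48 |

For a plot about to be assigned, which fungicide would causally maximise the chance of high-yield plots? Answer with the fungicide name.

Fungicide L

Within every field drainage level Fungicide L has the higher rate, yet pooled Fungicide R does — Simpson's reversal.
Field drainage differs across fungicides for reasons unrelated to any effect of the fungicide itself, and it separately predicts the outcome — a classic confounder. We must compare within field drainage levels.
Within each level — well-drained: 89.3% vs 70.8%; waterlogged: 22.2% vs 9.5% — Fungicide L is higher every time.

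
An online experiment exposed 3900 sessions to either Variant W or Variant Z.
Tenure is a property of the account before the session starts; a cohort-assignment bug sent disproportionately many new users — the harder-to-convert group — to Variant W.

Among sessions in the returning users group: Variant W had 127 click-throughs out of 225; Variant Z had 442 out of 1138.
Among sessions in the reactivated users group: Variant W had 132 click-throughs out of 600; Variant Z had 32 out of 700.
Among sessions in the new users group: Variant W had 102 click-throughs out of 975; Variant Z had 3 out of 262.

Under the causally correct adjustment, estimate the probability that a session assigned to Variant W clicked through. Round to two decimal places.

0.30

The imbalance in user tenure arose from how sessions were allocated, not from anything the variant did; and user tenure independently affects the outcome. The pooled gap is confounded — condition on user tenure.
Standardising Variant W to the population user tenure mix: 0.349·127/225 + 0.333·132/600 + 0.317·102/975 = 0.304.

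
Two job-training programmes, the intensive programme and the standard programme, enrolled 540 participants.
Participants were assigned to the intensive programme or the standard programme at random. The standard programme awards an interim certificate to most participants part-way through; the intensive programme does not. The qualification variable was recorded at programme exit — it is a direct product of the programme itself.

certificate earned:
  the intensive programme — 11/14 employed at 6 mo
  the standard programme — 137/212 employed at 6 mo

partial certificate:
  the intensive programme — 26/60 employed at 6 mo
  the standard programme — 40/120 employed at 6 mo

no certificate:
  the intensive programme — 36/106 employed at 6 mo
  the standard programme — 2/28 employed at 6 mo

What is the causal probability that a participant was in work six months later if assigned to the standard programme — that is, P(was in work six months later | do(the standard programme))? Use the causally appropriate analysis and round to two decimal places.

Qualification attained during the programme is recorded after the programme and is itself shifted by it — it sits on the causal path from programme to outcome. Conditioning on a mediator would strip out part of the effect we want; the pooled comparison gives the total causal effect.
So P(outcome | do(the standard programme)) is just the pooled rate for the standard programme: 179/360 = 0.497.

0.50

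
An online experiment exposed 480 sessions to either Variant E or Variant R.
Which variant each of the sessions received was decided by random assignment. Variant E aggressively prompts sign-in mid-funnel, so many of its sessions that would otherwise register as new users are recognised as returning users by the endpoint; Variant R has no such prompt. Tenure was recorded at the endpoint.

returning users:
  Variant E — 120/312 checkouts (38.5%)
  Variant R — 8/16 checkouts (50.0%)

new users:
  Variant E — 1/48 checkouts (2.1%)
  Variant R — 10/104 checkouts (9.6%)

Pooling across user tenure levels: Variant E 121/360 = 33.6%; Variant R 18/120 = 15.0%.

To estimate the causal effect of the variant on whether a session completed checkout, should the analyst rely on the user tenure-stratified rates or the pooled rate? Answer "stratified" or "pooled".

pooled

Stratifying would compare variants among sessions the variants themselves sorted into user tenure groups — a form of selection on an intermediate. The unconditioned pooled rates give the total causal effect.
Pooled: Variant E 33.6% vs Variant R 15.0%; Variant E is higher overall.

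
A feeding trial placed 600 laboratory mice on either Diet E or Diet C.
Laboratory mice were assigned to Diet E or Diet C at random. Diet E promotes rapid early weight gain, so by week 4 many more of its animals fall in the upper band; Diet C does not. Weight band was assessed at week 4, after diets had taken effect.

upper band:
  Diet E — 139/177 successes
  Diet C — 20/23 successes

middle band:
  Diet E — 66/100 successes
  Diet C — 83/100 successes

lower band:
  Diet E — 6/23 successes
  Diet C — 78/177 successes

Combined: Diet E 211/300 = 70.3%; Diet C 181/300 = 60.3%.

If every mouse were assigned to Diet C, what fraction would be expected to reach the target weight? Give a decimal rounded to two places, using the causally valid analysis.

Diet C is higher inside every week-4 weight band stratum but Diet E is higher in aggregate. Whether to stratify depends on how week-4 weight band relates to the diet.
Week-4 weight band is downstream of the diet. One should not condition on a consequence of treatment, so the overall rates are the right comparison.
So P(outcome | do(Diet C)) is just the pooled rate for Diet C: 181/300 = 0.603.

0.60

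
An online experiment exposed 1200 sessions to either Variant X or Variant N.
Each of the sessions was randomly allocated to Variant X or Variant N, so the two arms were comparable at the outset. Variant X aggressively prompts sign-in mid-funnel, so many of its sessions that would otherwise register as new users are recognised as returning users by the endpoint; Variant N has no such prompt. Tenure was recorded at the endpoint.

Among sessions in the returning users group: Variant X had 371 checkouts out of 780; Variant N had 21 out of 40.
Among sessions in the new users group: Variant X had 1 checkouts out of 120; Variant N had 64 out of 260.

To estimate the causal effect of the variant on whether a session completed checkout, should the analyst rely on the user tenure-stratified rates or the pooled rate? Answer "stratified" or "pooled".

pooled

The distribution of user tenure is itself part of what the variant does — it is an intermediate outcome. Holding it fixed would remove that part of the effect; the total effect is the pooled difference.
Pooled: Variant X 41.3% vs Variant N 28.3%; Variant X is higher overall.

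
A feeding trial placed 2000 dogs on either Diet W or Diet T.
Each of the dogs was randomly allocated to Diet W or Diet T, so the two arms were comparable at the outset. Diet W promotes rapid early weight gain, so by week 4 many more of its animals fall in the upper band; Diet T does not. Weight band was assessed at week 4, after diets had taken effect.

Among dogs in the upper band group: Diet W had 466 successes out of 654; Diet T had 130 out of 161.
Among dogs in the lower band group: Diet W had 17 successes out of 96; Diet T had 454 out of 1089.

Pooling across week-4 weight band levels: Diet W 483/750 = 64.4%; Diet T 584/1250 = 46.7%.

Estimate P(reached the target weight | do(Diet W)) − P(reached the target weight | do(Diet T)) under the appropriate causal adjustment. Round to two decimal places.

Within every week-4 weight band level Diet T has the higher rate, yet pooled Diet W does — Simpson's reversal.
Week-4 weight band is downstream of the diet. One should not condition on a consequence of treatment, so the overall rates are the right comparison.
The causal difference is the pooled difference: 0.644 − 0.467 = +0.177.

+0.18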